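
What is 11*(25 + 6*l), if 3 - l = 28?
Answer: -1375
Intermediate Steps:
l = -25 (l = 3 - 1*28 = 3 - 28 = -25)
11*(25 + 6*l) = 11*(25 + 6*(-25)) = 11*(25 - 150) = 11*(-125) = -1375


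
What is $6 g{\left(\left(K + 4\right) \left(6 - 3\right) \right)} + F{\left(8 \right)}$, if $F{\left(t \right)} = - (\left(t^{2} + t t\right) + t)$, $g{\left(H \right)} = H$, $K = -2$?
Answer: $-100$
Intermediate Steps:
$F{\left(t \right)} = - t - 2 t^{2}$ ($F{\left(t \right)} = - (\left(t^{2} + t^{2}\right) + t) = - (2 t^{2} + t) = - (t + 2 t^{2}) = - t - 2 t^{2}$)
$6 g{\left(\left(K + 4\right) \left(6 - 3\right) \right)} + F{\left(8 \right)} = 6 \left(-2 + 4\right) \left(6 - 3\right) - 8 \left(1 + 2 \cdot 8\right) = 6 \cdot 2 \cdot 3 - 8 \left(1 + 16\right) = 6 \cdot 6 - 8 \cdot 17 = 36 - 136 = -100$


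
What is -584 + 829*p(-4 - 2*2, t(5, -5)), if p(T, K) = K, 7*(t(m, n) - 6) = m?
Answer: 34875/7 ≈ 4982.1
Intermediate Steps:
t(m, n) = 6 + m/7
-584 + 829*p(-4 - 2*2, t(5, -5)) = -584 + 829*(6 + (1/7)*5) = -584 + 829*(6 + 5/7) = -584 + 829*(47/7) = -584 + 38963/7 = 34875/7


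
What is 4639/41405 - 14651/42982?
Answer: -407231157/1779669710 ≈ -0.22882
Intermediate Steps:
4639/41405 - 14651/42982 = -407231157/1779669710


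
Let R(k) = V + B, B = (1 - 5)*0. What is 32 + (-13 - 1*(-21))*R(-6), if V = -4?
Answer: 0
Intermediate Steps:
B = 0 (B = -4*0 = 0)
R(k) = -4 (R(k) = -4 + 0 = -4)
32 + (-13 - 1*(-21))*R(-6) = 32 + (-13 - 1*(-21))*(-4) = 32 + (-13 + 21)*(-4) = 32 + 8*(-4) = 32 - 32 = 0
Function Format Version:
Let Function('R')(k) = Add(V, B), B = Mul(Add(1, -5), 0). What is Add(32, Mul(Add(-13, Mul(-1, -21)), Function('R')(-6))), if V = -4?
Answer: 0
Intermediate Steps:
B = 0 (B = Mul(-4, 0) = 0)
Function('R')(k) = -4 (Function('R')(k) = Add(-4, 0) = -4)
Add(32, Mul(Add(-13, Mul(-1, -21)), Function('R')(-6))) = Add(32, Mul(Add(-13, Mul(-1, -21)), -4)) = Add(32, Mul(Add(-13, 21), -4)) = Add(32, Mul(8, -4)) = Add(32, -32) = 0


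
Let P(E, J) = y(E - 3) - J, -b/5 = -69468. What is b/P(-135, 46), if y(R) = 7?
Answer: -115780/13 ≈ -8906.2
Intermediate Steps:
b = 347340 (b = -5*(-69468) = 347340)
P(E, J) = 7 - J
b/P(-135, 46) = 347340/(7 - 1*46) = 347340/(7 - 46) = 347340/(-39) = 347340*(-1/39) = -115780/13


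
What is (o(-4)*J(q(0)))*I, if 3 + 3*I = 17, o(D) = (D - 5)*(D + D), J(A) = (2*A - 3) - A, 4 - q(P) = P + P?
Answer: 336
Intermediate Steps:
q(P) = 4 - 2*P (q(P) = 4 - (P + P) = 4 - 2*P)
J(A) = -3 + A (J(A) = (-3 + 2*A) - A = -3 + A)
o(D) = 2*D*(-5 + D) (o(D) = (-5 + D)*(2*D) = 2*D*(-5 + D))
I = 14/3 (I = -1 + (1/3)*17 = -1 + 17/3 = 14/3 ≈ 4.6667)
(o(-4)*J(q(0)))*I = ((2*(-4)*(-5 - 4))*(-3 + (4 - 2*0)))*(14/3) = ((2*(-4)*(-9))*(-3 + (4 + 0)))*(14/3) = (72*(-3 + 4))*(14/3) = (72*1)*(14/3) = 72*(14/3) = 336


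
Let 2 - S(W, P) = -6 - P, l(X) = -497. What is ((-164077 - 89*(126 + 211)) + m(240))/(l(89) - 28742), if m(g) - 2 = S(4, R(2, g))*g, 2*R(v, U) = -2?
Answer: 27484/4177 ≈ 6.5798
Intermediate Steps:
R(v, U) = -1 (R(v, U) = (1/2)*(-2) = -1)
S(W, P) = 8 + P (S(W, P) = 2 - (-6 - P) = 2 + (6 + P) = 8 + P)
m(g) = 2 + 7*g (m(g) = 2 + (8 - 1)*g = 2 + 7*g)
((-164077 - 89*(126 + 211)) + m(240))/(l(89) - 28742) = ((-164077 - 89*(126 + 211)) + (2 + 7*240))/(-497 - 28742) = ((-164077 - 89*337) + (2 + 1680))/(-29239) = ((-164077 - 29993) + 1682)*(-1/29239) = (-194070 + 1682)*(-1/29239) = -192388*(-1/29239) = 27484/4177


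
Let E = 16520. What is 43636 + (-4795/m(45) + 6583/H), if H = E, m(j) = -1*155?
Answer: 22362915073/512120 ≈ 43667.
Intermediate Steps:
m(j) = -155
H = 16520
43636 + (-4795/m(45) + 6583/H) = 43636 + (-4795/(-155) + 6583/16520) = 43636 + (-4795*(-1/155) + 6583*(1/16520)) = 43636 + (959/31 + 6583/16520) = 43636 + 16046753/512120 = 22362915073/512120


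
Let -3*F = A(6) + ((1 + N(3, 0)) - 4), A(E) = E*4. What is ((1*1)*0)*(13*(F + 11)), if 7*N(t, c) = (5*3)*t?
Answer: 0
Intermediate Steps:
N(t, c) = 15*t/7 (N(t, c) = ((5*3)*t)/7 = (15*t)/7 = 15*t/7)
A(E) = 4*E
F = -64/7 (F = -(4*6 + ((1 + (15/7)*3) - 4))/3 = -(24 + ((1 + 45/7) - 4))/3 = -(24 + (52/7 - 4))/3 = -(24 + 24/7)/3 = -⅓*192/7 = -64/7 ≈ -9.1429)
((1*1)*0)*(13*(F + 11)) = ((1*1)*0)*(13*(-64/7 + 11)) = (1*0)*(13*(13/7)) = 0*(169/7) = 0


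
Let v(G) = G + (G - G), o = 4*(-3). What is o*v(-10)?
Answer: 120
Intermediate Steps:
o = -12
v(G) = G (v(G) = G + 0 = G)
o*v(-10) = -12*(-10) = 120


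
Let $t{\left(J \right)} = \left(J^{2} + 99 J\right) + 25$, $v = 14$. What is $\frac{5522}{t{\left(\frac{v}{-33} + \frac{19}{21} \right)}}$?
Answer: $\frac{32739938}{431645} \approx 75.849$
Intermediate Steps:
$t{\left(J \right)} = 25 + J^{2} + 99 J$
$\frac{5522}{t{\left(\frac{v}{-33} + \frac{19}{21} \right)}} = \frac{5522}{25 + \left(\frac{14}{-33} + \frac{19}{21}\right)^{2} + 99 \left(\frac{14}{-33} + \frac{19}{21}\right)} = \frac{5522}{25 + \left(14 \left(- \frac{1}{33}\right) + 19 \cdot \frac{1}{21}\right)^{2} + 99 \left(14 \left(- \frac{1}{33}\right) + 19 \cdot \frac{1}{21}\right)} = \frac{5522}{25 + \left(- \frac{14}{33} + \frac{19}{21}\right)^{2} + 99 \left(- \frac{14}{33} + \frac{19}{21}\right)} = \frac{5522}{25 + \left(\frac{37}{77}\right)^{2} + 99 \cdot \frac{37}{77}} = \frac{5522}{25 + \frac{1369}{5929} + \frac{333}{7}} = \frac{5522}{\frac{431645}{5929}} = 5522 \cdot \frac{5929}{431645} = \frac{32739938}{431645}$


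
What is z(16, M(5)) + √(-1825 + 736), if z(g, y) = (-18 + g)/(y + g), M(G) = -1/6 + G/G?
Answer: -12/101 + 33*I ≈ -0.11881 + 33.0*I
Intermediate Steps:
M(G) = ⅚ (M(G) = -1*⅙ + 1 = -⅙ + 1 = ⅚)
z(g, y) = (-18 + g)/(g + y)
z(16, M(5)) + √(-1825 + 736) = (-18 + 16)/(16 + ⅚) + √(-1825 + 736) = -2/(101/6) + √(-1089) = (6/101)*(-2) + 33*I = -12/101 + 33*I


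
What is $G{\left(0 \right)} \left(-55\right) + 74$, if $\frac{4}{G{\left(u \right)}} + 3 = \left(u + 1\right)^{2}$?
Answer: $184$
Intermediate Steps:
$G{\left(u \right)} = \frac{4}{-3 + \left(1 + u\right)^{2}}$ ($G{\left(u \right)} = \frac{4}{-3 + \left(u + 1\right)^{2}} = \frac{4}{-3 + \left(1 + u\right)^{2}}$)
$G{\left(0 \right)} \left(-55\right) + 74 = \frac{4}{-3 + \left(1 + 0\right)^{2}} \left(-55\right) + 74 = \frac{4}{-3 + 1^{2}} \left(-55\right) + 74 = \frac{4}{-3 + 1} \left(-55\right) + 74 = \frac{4}{-2} \left(-55\right) + 74 = 4 \left(- \frac{1}{2}\right) \left(-55\right) + 74 = \left(-2\right) \left(-55\right) + 74 = 110 + 74 = 184$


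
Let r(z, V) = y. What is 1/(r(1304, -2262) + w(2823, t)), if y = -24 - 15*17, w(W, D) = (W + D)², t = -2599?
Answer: 1/49897 ≈ 2.0041e-5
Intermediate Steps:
w(W, D) = (D + W)²
y = -279 (y = -24 - 255 = -279)
r(z, V) = -279
1/(r(1304, -2262) + w(2823, t)) = 1/(-279 + (-2599 + 2823)²) = 1/(-279 + 224²) = 1/(-279 + 50176) = 1/49897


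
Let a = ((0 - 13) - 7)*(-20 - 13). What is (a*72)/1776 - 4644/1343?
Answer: 1157742/49691 ≈ 23.299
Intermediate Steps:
a = 660 (a = (-13 - 7)*(-33) = -20*(-33) = 660)
(a*72)/1776 - 4644/1343 = (660*72)/1776 - 4644/1343 = 47520*(1/1776) - 4644*1/1343 = 990/37 - 4644/1343 = 1157742/49691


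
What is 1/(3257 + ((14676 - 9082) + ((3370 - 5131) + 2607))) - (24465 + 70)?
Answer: -237915894/9697 ≈ -24535.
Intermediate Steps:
1/(3257 + ((14676 - 9082) + ((3370 - 5131) + 2607))) - (24465 + 70) = 1/(3257 + (5594 + (-1761 + 2607))) - 1*24535 = 1/(3257 + (5594 + 846)) - 24535 = 1/(3257 + 6440) - 24535 = 1/9697 - 24535 = -237915894/9697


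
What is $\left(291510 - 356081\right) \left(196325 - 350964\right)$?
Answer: $9985194869$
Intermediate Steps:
$\left(291510 - 356081\right) \left(196325 - 350964\right) = \left(-64571\right) \left(-154639\right) = 9985194869$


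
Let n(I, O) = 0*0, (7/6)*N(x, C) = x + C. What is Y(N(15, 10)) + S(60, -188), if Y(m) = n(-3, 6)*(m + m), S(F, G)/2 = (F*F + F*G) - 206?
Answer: -15772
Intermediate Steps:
N(x, C) = 6*C/7 + 6*x/7 (N(x, C) = 6*(x + C)/7 = 6*(C + x)/7 = 6*C/7 + 6*x/7)
n(I, O) = 0
S(F, G) = -412 + 2*F**2 + 2*F*G (S(F, G) = 2*((F*F + F*G) - 206) = 2*((F**2 + F*G) - 206) = 2*(-206 + F**2 + F*G) = -412 + 2*F**2 + 2*F*G)
Y(m) = 0 (Y(m) = 0*(m + m) = 0*(2*m) = 0)
Y(N(15, 10)) + S(60, -188) = 0 + (-412 + 2*60**2 + 2*60*(-188)) = 0 + (-412 + 2*3600 - 22560) = 0 + (-412 + 7200 - 22560) = 0 - 15772 = -15772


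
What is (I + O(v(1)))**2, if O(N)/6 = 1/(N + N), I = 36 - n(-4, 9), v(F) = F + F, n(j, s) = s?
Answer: 3249/4 ≈ 812.25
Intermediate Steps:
v(F) = 2*F
I = 27 (I = 36 - 1*9 = 36 - 9 = 27)
O(N) = 3/N (O(N) = 6/(N + N) = 6/((2*N)) = 6*(1/(2*N)) = 3/N)
(I + O(v(1)))**2 = (27 + 3/((2*1)))**2 = (27 + 3/2)**2 = (57/2)**2 = 3249/4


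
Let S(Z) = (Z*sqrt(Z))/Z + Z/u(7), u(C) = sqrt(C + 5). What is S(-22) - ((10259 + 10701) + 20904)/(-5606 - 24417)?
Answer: 41864/30023 - 11*sqrt(3)/3 + I*sqrt(22) ≈ -4.9565 + 4.6904*I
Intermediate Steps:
u(C) = sqrt(5 + C)
S(Z) = sqrt(Z) + Z*sqrt(3)/6 (S(Z) = (Z*sqrt(Z))/Z + Z/(sqrt(5 + 7)) = Z**(3/2)/Z + Z/(sqrt(12)) = sqrt(Z) + Z/((2*sqrt(3))) = sqrt(Z) + Z*(sqrt(3)/6) = sqrt(Z) + Z*sqrt(3)/6)
S(-22) - ((10259 + 10701) + 20904)/(-5606 - 24417) = (sqrt(-22) + (1/6)*(-22)*sqrt(3)) - ((10259 + 10701) + 20904)/(-5606 - 24417) = (I*sqrt(22) - 11*sqrt(3)/3) - (20960 + 20904)/(-30023) = (-11*sqrt(3)/3 + I*sqrt(22)) - 41864*(-1)/30023 = (-11*sqrt(3)/3 + I*sqrt(22)) - 1*(-41864/30023) = (-11*sqrt(3)/3 + I*sqrt(22)) + 41864/30023 = 41864/30023 - 11*sqrt(3)/3 + I*sqrt(22)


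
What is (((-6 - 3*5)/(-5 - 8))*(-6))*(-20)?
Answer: 2520/13 ≈ 193.85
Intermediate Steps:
(((-6 - 3*5)/(-5 - 8))*(-6))*(-20) = (((-6 - 15)/(-13))*(-6))*(-20) = (-21*(-1/13)*(-6))*(-20) = ((21/13)*(-6))*(-20) = -126/13*(-20) = 2520/13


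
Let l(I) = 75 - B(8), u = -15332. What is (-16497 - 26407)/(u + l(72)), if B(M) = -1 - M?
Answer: 5363/1906 ≈ 2.8137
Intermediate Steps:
l(I) = 84 (l(I) = 75 - (-1 - 1*8) = 75 - (-1 - 8) = 75 - 1*(-9) = 75 + 9 = 84)
(-16497 - 26407)/(u + l(72)) = (-16497 - 26407)/(-15332 + 84) = -42904/(-15248) = -42904*(-1/15248) = 5363/1906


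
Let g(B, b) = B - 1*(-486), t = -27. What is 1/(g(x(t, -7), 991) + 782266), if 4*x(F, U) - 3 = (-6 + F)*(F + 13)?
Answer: 4/3131473 ≈ 1.2774e-6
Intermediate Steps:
x(F, U) = ¾ + (-6 + F)*(13 + F)/4 (x(F, U) = ¾ + ((-6 + F)*(F + 13))/4 = ¾ + ((-6 + F)*(13 + F))/4 = ¾ + (-6 + F)*(13 + F)/4)
g(B, b) = 486 + B (g(B, b) = B + 486 = 486 + B)
1/(g(x(t, -7), 991) + 782266) = 1/((486 + (-75/4 + (¼)*(-27)² + (7/4)*(-27))) + 782266) = 1/((486 + (-75/4 + (¼)*729 - 189/4)) + 782266) = 1/((486 + (-75/4 + 729/4 - 189/4)) + 782266) = 1/((486 + 465/4) + 782266) = 1/(2409/4 + 782266) = 1/(3131473/4) = 4/3131473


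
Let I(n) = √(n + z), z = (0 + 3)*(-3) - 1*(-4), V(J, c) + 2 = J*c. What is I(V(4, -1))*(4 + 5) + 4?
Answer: 4 + 9*I*√11 ≈ 4.0 + 29.85*I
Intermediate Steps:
V(J, c) = -2 + J*c
z = -5 (z = 3*(-3) + 4 = -9 + 4 = -5)
I(n) = √(-5 + n) (I(n) = √(n - 5) = √(-5 + n))
I(V(4, -1))*(4 + 5) + 4 = √(-5 + (-2 + 4*(-1)))*(4 + 5) + 4 = √(-5 + (-2 - 4))*9 + 4 = √(-5 - 6)*9 + 4 = √(-11)*9 + 4 = (I*√11)*9 + 4 = 9*I*√11 + 4 = 4 + 9*I*√11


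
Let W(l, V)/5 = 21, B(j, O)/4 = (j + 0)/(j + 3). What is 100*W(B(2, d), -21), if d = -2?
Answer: 10500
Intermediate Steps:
B(j, O) = 4*j/(3 + j) (B(j, O) = 4*((j + 0)/(j + 3)) = 4*(j/(3 + j)) = 4*j/(3 + j))
W(l, V) = 105 (W(l, V) = 5*21 = 105)
100*W(B(2, d), -21) = 100*105 = 10500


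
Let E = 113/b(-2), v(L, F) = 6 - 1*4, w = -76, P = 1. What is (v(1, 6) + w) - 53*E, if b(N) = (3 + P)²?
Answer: -7173/16 ≈ -448.31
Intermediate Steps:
v(L, F) = 2 (v(L, F) = 6 - 4 = 2)
b(N) = 16 (b(N) = (3 + 1)² = 4² = 16)
E = 113/16 ≈ 7.0625
(v(1, 6) + w) - 53*E = (2 - 76) - 53*113/16 = -74 - 5989/16 = -7173/16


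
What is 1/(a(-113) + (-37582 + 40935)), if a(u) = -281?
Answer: 1/3072 ≈ 0.00032552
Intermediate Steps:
1/(a(-113) + (-37582 + 40935)) = 1/(-281 + (-37582 + 40935)) = 1/(-281 + 3353) = 1/3072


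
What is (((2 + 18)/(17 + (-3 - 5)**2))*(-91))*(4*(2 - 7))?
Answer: 36400/81 ≈ 449.38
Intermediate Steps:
(((2 + 18)/(17 + (-3 - 5)**2))*(-91))*(4*(2 - 7)) = ((20/(17 + (-8)**2))*(-91))*(4*(-5)) = ((20/(17 + 64))*(-91))*(-20) = ((20/81)*(-91))*(-20) = -1820/81*(-20) = 36400/81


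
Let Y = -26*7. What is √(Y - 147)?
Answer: I*√329 ≈ 18.138*I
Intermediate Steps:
Y = -182
√(Y - 147) = √(-182 - 147) = √(-329) = I*√329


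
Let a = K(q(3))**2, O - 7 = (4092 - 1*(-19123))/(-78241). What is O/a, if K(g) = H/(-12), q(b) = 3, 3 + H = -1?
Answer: 4720248/78241 ≈ 60.330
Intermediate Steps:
H = -4 (H = -3 - 1 = -4)
K(g) = 1/3 (K(g) = -4/(-12) = -4*(-1/12) = 1/3)
O = 524472/78241 (O = 7 + (4092 - 1*(-19123))/(-78241) = 7 + (4092 + 19123)*(-1/78241) = 7 + 23215*(-1/78241) = 7 - 23215/78241 = 524472/78241 ≈ 6.7033)
a = 1/9 (a = (1/3)**2 = 1/9 ≈ 0.11111)
O/a = 524472/(78241*(1/9)) = (524472/78241)*9 = 4720248/78241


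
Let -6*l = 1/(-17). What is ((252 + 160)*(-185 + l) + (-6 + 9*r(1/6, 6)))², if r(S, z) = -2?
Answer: 15118394744644/2601 ≈ 5.8125e+9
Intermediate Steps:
l = 1/102 (l = -⅙/(-17) = -⅙*(-1/17) = 1/102 ≈ 0.0098039)
((252 + 160)*(-185 + l) + (-6 + 9*r(1/6, 6)))² = ((252 + 160)*(-185 + 1/102) + (-6 + 9*(-2)))² = (412*(-18869/102) + (-6 - 18))² = (-3887014/51 - 24)² = (-3888238/51)² = 15118394744644/2601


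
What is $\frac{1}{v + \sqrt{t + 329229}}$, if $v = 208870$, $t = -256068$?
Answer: $\frac{208870}{43626603739} - \frac{3 \sqrt{8129}}{43626603739} \approx 4.7815 \cdot 10^{-6}$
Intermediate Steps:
$\frac{1}{v + \sqrt{t + 329229}} = \frac{1}{208870 + \sqrt{-256068 + 329229}} = \frac{1}{208870 + \sqrt{73161}} = \frac{1}{208870 + 3 \sqrt{8129}}$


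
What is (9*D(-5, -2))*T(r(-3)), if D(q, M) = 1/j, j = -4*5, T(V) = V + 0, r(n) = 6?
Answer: -27/10 ≈ -2.7000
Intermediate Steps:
T(V) = V
j = -20
D(q, M) = -1/20 (D(q, M) = 1/(-20) = -1/20)
(9*D(-5, -2))*T(r(-3)) = (9*(-1/20))*6 = -9/20*6 = -27/10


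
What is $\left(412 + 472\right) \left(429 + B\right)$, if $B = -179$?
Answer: $221000$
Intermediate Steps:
$\left(412 + 472\right) \left(429 + B\right) = \left(412 + 472\right) \left(429 - 179\right) = 884 \cdot 250 = 221000$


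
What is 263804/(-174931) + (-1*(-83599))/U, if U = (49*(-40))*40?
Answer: -35306290269/13714590400 ≈ -2.5744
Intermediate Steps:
U = -78400 (U = -1960*40 = -78400)
263804/(-174931) + (-1*(-83599))/U = 263804/(-174931) - 1*(-83599)/(-78400) = 263804*(-1/174931) + 83599*(-1/78400) = -263804/174931 - 83599/78400 = -35306290269/13714590400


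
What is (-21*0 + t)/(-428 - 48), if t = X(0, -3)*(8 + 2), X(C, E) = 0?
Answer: 0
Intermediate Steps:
t = 0 (t = 0*(8 + 2) = 0*10 = 0)
(-21*0 + t)/(-428 - 48) = (-21*0 + 0)/(-428 - 48) = (0 + 0)/(-476) = 0*(-1/476) = 0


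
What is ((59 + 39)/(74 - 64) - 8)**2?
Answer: 81/25 ≈ 3.2400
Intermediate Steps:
((59 + 39)/(74 - 64) - 8)**2 = (98/10 - 8)**2 = (98*(1/10) - 8)**2 = (49/5 - 8)**2 = (9/5)**2 = 81/25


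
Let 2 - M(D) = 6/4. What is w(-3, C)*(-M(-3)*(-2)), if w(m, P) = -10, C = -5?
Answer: -10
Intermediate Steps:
M(D) = ½ (M(D) = 2 - 6/4 = 2 - 1*3/2 = 2 - 3/2 = ½)
w(-3, C)*(-M(-3)*(-2)) = -10*(-1*½)*(-2) = -(-5)*(-2) = -10*1 = -10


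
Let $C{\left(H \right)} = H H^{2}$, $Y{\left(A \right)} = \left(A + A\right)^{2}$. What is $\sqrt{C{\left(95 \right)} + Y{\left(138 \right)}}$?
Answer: $\sqrt{933551} \approx 966.2$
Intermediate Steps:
$Y{\left(A \right)} = 4 A^{2}$ ($Y{\left(A \right)} = \left(2 A\right)^{2} = 4 A^{2}$)
$C{\left(H \right)} = H^{3}$
$\sqrt{C{\left(95 \right)} + Y{\left(138 \right)}} = \sqrt{95^{3} + 4 \cdot 138^{2}} = \sqrt{857375 + 4 \cdot 19044} = \sqrt{857375 + 76176} = \sqrt{933551}$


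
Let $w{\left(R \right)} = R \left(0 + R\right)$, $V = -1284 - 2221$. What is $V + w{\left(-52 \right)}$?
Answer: $-801$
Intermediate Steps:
$V = -3505$
$w{\left(R \right)} = R^{2}$ ($w{\left(R \right)} = R R = R^{2}$)
$V + w{\left(-52 \right)} = -3505 + \left(-52\right)^{2} = -3505 + 2704 = -801$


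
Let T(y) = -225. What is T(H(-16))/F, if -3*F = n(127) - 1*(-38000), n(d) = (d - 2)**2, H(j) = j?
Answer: 9/715 ≈ 0.012587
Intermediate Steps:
n(d) = (-2 + d)**2
F = -17875 (F = -((-2 + 127)**2 - 1*(-38000))/3 = -(125**2 + 38000)/3 = -(15625 + 38000)/3 = -1/3*53625 = -17875)
T(H(-16))/F = -225/(-17875) = -225*(-1/17875) = 9/715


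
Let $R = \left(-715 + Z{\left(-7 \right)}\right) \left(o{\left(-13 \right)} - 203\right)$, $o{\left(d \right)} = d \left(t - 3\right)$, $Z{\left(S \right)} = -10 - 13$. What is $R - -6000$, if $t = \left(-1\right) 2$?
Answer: $107844$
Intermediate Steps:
$t = -2$
$Z{\left(S \right)} = -23$ ($Z{\left(S \right)} = -10 - 13 = -23$)
$o{\left(d \right)} = - 5 d$ ($o{\left(d \right)} = d \left(-2 - 3\right) = d \left(-5\right) = - 5 d$)
$R = 101844$ ($R = \left(-715 - 23\right) \left(\left(-5\right) \left(-13\right) - 203\right) = - 738 \left(65 - 203\right) = \left(-738\right) \left(-138\right) = 101844$)
$R - -6000 = 101844 - -6000 = 101844 + 6000 = 107844$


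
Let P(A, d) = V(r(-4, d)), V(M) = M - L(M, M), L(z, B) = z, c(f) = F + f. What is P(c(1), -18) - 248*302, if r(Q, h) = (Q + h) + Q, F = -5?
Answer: -74896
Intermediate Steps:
c(f) = -5 + f
r(Q, h) = h + 2*Q
V(M) = 0 (V(M) = M - M = 0)
P(A, d) = 0
P(c(1), -18) - 248*302 = 0 - 248*302 = 0 - 74896 = -74896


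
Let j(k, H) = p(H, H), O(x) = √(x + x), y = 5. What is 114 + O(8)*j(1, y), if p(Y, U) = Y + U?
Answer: 154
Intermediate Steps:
O(x) = √2*√x (O(x) = √(2*x) = √2*√x)
p(Y, U) = U + Y
j(k, H) = 2*H (j(k, H) = H + H = 2*H)
114 + O(8)*j(1, y) = 114 + (√2*√8)*(2*5) = 114 + (√2*(2*√2))*10 = 114 + 4*10 = 114 + 40 = 154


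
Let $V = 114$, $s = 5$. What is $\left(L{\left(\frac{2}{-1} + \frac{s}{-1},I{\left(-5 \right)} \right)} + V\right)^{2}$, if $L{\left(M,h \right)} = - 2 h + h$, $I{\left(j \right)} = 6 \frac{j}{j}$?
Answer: $11664$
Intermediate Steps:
$I{\left(j \right)} = 6$ ($I{\left(j \right)} = 6 \cdot 1 = 6$)
$L{\left(M,h \right)} = - h$
$\left(L{\left(\frac{2}{-1} + \frac{s}{-1},I{\left(-5 \right)} \right)} + V\right)^{2} = \left(\left(-1\right) 6 + 114\right)^{2} = \left(-6 + 114\right)^{2} = 108^{2} = 11664$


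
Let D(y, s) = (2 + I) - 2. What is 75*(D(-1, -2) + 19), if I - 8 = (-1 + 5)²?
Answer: 3225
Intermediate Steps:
I = 24 (I = 8 + (-1 + 5)² = 8 + 4² = 8 + 16 = 24)
D(y, s) = 24 (D(y, s) = (2 + 24) - 2 = 26 - 2 = 24)
75*(D(-1, -2) + 19) = 75*(24 + 19) = 75*43 = 3225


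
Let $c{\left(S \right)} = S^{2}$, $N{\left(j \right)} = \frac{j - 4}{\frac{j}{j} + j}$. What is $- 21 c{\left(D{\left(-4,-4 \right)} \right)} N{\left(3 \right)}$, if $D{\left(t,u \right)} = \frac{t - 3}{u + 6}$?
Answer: $\frac{1029}{16} \approx 64.313$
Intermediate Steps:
$D{\left(t,u \right)} = \frac{-3 + t}{6 + u}$
$N{\left(j \right)} = \frac{-4 + j}{1 + j}$
$- 21 c{\left(D{\left(-4,-4 \right)} \right)} N{\left(3 \right)} = - 21 \left(\frac{-3 - 4}{6 - 4}\right)^{2} \frac{-4 + 3}{1 + 3} = - 21 \left(\frac{1}{2} \left(-7\right)\right)^{2} \cdot \frac{1}{4} \left(-1\right) = - 21 \left(- \frac{7}{2}\right)^{2} \left(- \frac{1}{4}\right) = \left(-21\right) \frac{49}{4} \left(- \frac{1}{4}\right) = \left(- \frac{1029}{4}\right) \left(- \frac{1}{4}\right) = \frac{1029}{16}$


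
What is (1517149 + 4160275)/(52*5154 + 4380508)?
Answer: 1419356/1162129 ≈ 1.2213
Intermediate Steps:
(1517149 + 4160275)/(52*5154 + 4380508) = 5677424/(268008 + 4380508) = 5677424/4648516 = 5677424*(1/4648516) = 1419356/1162129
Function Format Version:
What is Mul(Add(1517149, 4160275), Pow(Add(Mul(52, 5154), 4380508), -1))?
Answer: Rational(1419356, 1162129) ≈ 1.2213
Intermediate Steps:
Mul(Add(1517149, 4160275), Pow(Add(Mul(52, 5154), 4380508), -1)) = Mul(5677424, Pow(Add(268008, 4380508), -1)) = Mul(5677424, Pow(4648516, -1)) = Mul(5677424, Rational(1, 4648516)) = Rational(1419356, 1162129)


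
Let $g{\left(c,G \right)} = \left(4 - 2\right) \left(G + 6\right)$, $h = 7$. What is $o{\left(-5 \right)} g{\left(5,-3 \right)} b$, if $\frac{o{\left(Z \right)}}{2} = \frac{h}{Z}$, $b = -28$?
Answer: $\frac{2352}{5} \approx 470.4$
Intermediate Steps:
$g{\left(c,G \right)} = 12 + 2 G$ ($g{\left(c,G \right)} = 2 \left(6 + G\right) = 12 + 2 G$)
$o{\left(Z \right)} = \frac{14}{Z}$ ($o{\left(Z \right)} = 2 \frac{7}{Z} = \frac{14}{Z}$)
$o{\left(-5 \right)} g{\left(5,-3 \right)} b = \frac{14}{-5} \left(12 + 2 \left(-3\right)\right) \left(-28\right) = 14 \left(- \frac{1}{5}\right) \left(12 - 6\right) \left(-28\right) = \left(- \frac{14}{5}\right) 6 \left(-28\right) = \left(- \frac{84}{5}\right) \left(-28\right) = \frac{2352}{5}$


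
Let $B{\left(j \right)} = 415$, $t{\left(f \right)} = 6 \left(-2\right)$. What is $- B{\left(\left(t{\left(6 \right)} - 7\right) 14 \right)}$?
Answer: $-415$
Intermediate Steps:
$t{\left(f \right)} = -12$
$- B{\left(\left(t{\left(6 \right)} - 7\right) 14 \right)} = \left(-1\right) 415 = -415$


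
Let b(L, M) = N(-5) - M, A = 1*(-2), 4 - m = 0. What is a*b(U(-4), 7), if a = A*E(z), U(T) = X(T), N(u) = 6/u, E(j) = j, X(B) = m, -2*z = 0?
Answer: 0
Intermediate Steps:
z = 0 (z = -½*0 = 0)
m = 4 (m = 4 - 1*0 = 4 + 0 = 4)
X(B) = 4
U(T) = 4
A = -2
b(L, M) = -6/5 - M (b(L, M) = 6/(-5) - M = 6*(-⅕) - M = -6/5 - M)
a = 0 (a = -2*0 = 0)
a*b(U(-4), 7) = 0*(-6/5 - 1*7) = 0*(-6/5 - 7) = 0*(-41/5) = 0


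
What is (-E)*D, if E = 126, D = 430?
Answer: -54180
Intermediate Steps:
(-E)*D = -1*126*430 = -126*430 = -54180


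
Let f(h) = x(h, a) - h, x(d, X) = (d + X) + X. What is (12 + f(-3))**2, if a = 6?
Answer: 576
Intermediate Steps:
x(d, X) = d + 2*X (x(d, X) = (X + d) + X = d + 2*X)
f(h) = 12 (f(h) = (h + 2*6) - h = (h + 12) - h = (12 + h) - h = 12)
(12 + f(-3))**2 = (12 + 12)**2 = 24**2 = 576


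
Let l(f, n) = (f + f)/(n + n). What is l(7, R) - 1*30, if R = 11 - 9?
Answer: -53/2 ≈ -26.500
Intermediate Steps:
R = 2
l(f, n) = f/n (l(f, n) = (2*f)/((2*n)) = (2*f)*(1/(2*n)) = f/n)
l(7, R) - 1*30 = 7/2 - 1*30 = 7*(1/2) - 30 = 7/2 - 30 = -53/2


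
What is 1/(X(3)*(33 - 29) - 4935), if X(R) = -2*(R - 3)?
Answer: -1/4935 ≈ -0.00020263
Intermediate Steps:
X(R) = 6 - 2*R (X(R) = -2*(-3 + R) = 6 - 2*R)
1/(X(3)*(33 - 29) - 4935) = 1/((6 - 2*3)*(33 - 29) - 4935) = 1/((6 - 6)*4 - 4935) = 1/(0*4 - 4935) = 1/(0 - 4935) = 1/(-4935) = -1/4935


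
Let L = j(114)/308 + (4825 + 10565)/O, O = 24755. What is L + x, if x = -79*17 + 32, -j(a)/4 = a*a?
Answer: -563894787/381227 ≈ -1479.2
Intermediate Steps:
j(a) = -4*a² (j(a) = -4*a*a = -4*a²)
L = -64106190/381227 (L = -4*114²/308 + (4825 + 10565)/24755 = -4*12996*(1/308) + 15390*(1/24755) = -51984*1/308 + 3078/4951 = -12996/77 + 3078/4951 = -64106190/381227 ≈ -168.16)
x = -1311 (x = -1343 + 32 = -1311)
L + x = -64106190/381227 - 1311 = -563894787/381227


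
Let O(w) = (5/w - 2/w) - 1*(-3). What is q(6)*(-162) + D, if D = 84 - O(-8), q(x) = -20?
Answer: 26571/8 ≈ 3321.4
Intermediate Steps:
O(w) = 3 + 3/w (O(w) = 3/w + 3 = 3 + 3/w)
D = 651/8 (D = 84 - (3 + 3/(-8)) = 84 - (3 + 3*(-⅛)) = 84 - (3 - 3/8) = 84 - 1*21/8 = 84 - 21/8 = 651/8 ≈ 81.375)
q(6)*(-162) + D = -20*(-162) + 651/8 = 3240 + 651/8 = 26571/8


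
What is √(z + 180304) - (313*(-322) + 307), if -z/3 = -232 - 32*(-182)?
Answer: 100479 + 2*√40882 ≈ 1.0088e+5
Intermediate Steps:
z = -16776 (z = -3*(-232 - 32*(-182)) = -3*(-232 + 5824) = -3*5592 = -16776)
√(z + 180304) - (313*(-322) + 307) = √(-16776 + 180304) - (313*(-322) + 307) = √163528 - (-100786 + 307) = 2*√40882 - 1*(-100479) = 2*√40882 + 100479 = 100479 + 2*√40882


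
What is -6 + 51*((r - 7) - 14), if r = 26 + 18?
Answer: 1167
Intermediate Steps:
r = 44
-6 + 51*((r - 7) - 14) = -6 + 51*((44 - 7) - 14) = -6 + 51*(37 - 14) = -6 + 51*23 = -6 + 1173 = 1167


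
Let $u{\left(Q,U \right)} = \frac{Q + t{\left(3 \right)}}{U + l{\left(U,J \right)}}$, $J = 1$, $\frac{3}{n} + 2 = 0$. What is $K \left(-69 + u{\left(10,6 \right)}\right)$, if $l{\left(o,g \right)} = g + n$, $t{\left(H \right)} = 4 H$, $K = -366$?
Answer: $23790$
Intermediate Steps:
$n = - \frac{3}{2}$ ($n = \frac{3}{-2 + 0} = \frac{3}{-2} = 3 \left(- \frac{1}{2}\right) = - \frac{3}{2} \approx -1.5$)
$l{\left(o,g \right)} = - \frac{3}{2} + g$ ($l{\left(o,g \right)} = g - \frac{3}{2} = - \frac{3}{2} + g$)
$u{\left(Q,U \right)} = \frac{12 + Q}{- \frac{1}{2} + U}$ ($u{\left(Q,U \right)} = \frac{Q + 4 \cdot 3}{U + \left(- \frac{3}{2} + 1\right)} = \frac{Q + 12}{U - \frac{1}{2}} = \frac{12 + Q}{- \frac{1}{2} + U}$)
$K \left(-69 + u{\left(10,6 \right)}\right) = - 366 \left(-69 + \frac{2 \left(12 + 10\right)}{-1 + 2 \cdot 6}\right) = - 366 \left(-69 + 2 \frac{1}{-1 + 12} \cdot 22\right) = - 366 \left(-69 + 2 \cdot \frac{1}{11} \cdot 22\right) = - 366 \left(-69 + 4\right) = \left(-366\right) \left(-65\right) = 23790$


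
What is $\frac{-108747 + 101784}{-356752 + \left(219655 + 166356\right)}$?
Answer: $- \frac{2321}{9753} \approx -0.23798$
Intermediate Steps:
$\frac{-108747 + 101784}{-356752 + \left(219655 + 166356\right)} = - \frac{6963}{-356752 + 386011} = - \frac{6963}{29259} = \left(-6963\right) \frac{1}{29259} = - \frac{2321}{9753}$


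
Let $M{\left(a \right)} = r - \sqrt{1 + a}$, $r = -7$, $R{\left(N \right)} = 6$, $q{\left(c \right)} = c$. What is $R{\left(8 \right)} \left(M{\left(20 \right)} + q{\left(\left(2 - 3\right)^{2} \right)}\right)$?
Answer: $-36 - 6 \sqrt{21} \approx -63.495$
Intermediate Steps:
$M{\left(a \right)} = -7 - \sqrt{1 + a}$
$R{\left(8 \right)} \left(M{\left(20 \right)} + q{\left(\left(2 - 3\right)^{2} \right)}\right) = 6 \left(\left(-7 - \sqrt{1 + 20}\right) + \left(2 - 3\right)^{2}\right) = 6 \left(\left(-7 - \sqrt{21}\right) + \left(-1\right)^{2}\right) = 6 \left(\left(-7 - \sqrt{21}\right) + 1\right) = 6 \left(-6 - \sqrt{21}\right) = -36 - 6 \sqrt{21}$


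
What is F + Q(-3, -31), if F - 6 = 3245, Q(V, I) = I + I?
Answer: 3189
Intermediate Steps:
Q(V, I) = 2*I
F = 3251 (F = 6 + 3245 = 3251)
F + Q(-3, -31) = 3251 + 2*(-31) = 3251 - 62 = 3189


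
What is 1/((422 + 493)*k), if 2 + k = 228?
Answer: 1/206790 ≈ 4.8358e-6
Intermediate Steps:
k = 226 (k = -2 + 228 = 226)
1/((422 + 493)*k) = 1/((422 + 493)*226) = 1/(915*226) = 1/206790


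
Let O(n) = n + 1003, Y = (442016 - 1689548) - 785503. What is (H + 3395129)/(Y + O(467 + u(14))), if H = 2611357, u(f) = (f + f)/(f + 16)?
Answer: -90097290/30473461 ≈ -2.9566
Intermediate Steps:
u(f) = 2*f/(16 + f) (u(f) = (2*f)/(16 + f) = 2*f/(16 + f))
Y = -2033035 (Y = -1247532 - 785503 = -2033035)
O(n) = 1003 + n
(H + 3395129)/(Y + O(467 + u(14))) = (2611357 + 3395129)/(-2033035 + (1003 + (467 + 2*14/(16 + 14)))) = 6006486/(-2033035 + (1003 + (467 + 2*14/30))) = 6006486/(-2033035 + (1003 + (467 + 2*14*(1/30)))) = 6006486/(-2033035 + (1003 + (467 + 14/15))) = 6006486/(-2033035 + (1003 + 7019/15)) = 6006486/(-2033035 + 22064/15) = 6006486/(-30473461/15) = 6006486*(-15/30473461) = -90097290/30473461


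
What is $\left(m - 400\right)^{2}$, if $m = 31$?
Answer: $136161$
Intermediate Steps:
$\left(m - 400\right)^{2} = \left(31 - 400\right)^{2} = \left(-369\right)^{2} = 136161$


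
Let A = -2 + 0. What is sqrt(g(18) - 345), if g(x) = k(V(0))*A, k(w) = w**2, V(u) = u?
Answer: I*sqrt(345) ≈ 18.574*I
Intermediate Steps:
A = -2
g(x) = 0 (g(x) = 0**2*(-2) = 0*(-2) = 0)
sqrt(g(18) - 345) = sqrt(0 - 345) = sqrt(-345) = I*sqrt(345)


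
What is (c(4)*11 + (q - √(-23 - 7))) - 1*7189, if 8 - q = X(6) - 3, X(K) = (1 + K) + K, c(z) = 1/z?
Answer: -28753/4 - I*√30 ≈ -7188.3 - 5.4772*I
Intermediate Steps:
X(K) = 1 + 2*K
q = -2 (q = 8 - ((1 + 2*6) - 3) = 8 - ((1 + 12) - 3) = 8 - (13 - 3) = 8 - 1*10 = 8 - 10 = -2)
(c(4)*11 + (q - √(-23 - 7))) - 1*7189 = (11/4 + (-2 - √(-23 - 7))) - 1*7189 = ((¼)*11 + (-2 - √(-30))) - 7189 = (11/4 + (-2 - I*√30)) - 7189 = (¾ - I*√30) - 7189 = -28753/4 - I*√30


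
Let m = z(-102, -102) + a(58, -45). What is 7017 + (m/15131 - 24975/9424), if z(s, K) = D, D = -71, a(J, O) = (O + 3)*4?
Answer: 1000205766187/142594544 ≈ 7014.3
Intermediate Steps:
a(J, O) = 12 + 4*O (a(J, O) = (3 + O)*4 = 12 + 4*O)
z(s, K) = -71
m = -239 (m = -71 + (12 + 4*(-45)) = -71 + (12 - 180) = -71 - 168 = -239)
7017 + (m/15131 - 24975/9424) = 7017 + (-239/15131 - 24975/9424) = 7017 - 380149061/142594544 = 1000205766187/142594544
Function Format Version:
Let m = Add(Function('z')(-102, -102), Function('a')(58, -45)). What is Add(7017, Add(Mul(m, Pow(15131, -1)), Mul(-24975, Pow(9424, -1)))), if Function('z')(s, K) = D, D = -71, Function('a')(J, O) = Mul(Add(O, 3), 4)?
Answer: Rational(1000205766187, 142594544) ≈ 7014.3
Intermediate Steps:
Function('a')(J, O) = Add(12, Mul(4, O)) (Function('a')(J, O) = Mul(Add(3, O), 4) = Add(12, Mul(4, O)))
Function('z')(s, K) = -71
m = -239 (m = Add(-71, Add(12, Mul(4, -45))) = Add(-71, Add(12, -180)) = Add(-71, -168) = -239)
Add(7017, Add(Mul(m, Pow(15131, -1)), Mul(-24975, Pow(9424, -1)))) = Add(7017, Add(Mul(-239, Pow(15131, -1)), Mul(-24975, Pow(9424, -1)))) = Add(7017, Add(Mul(-239, Rational(1, 15131)), Mul(-24975, Rational(1, 9424)))) = Add(7017, Add(Rational(-239, 15131), Rational(-24975, 9424))) = Add(7017, Rational(-380149061, 142594544)) = Rational(1000205766187, 142594544)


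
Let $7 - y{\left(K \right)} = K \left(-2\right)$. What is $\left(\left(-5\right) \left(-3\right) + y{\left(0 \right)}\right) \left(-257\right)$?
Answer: $-5654$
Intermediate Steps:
$y{\left(K \right)} = 7 + 2 K$ ($y{\left(K \right)} = 7 - K \left(-2\right) = 7 - - 2 K = 7 + 2 K$)
$\left(\left(-5\right) \left(-3\right) + y{\left(0 \right)}\right) \left(-257\right) = \left(\left(-5\right) \left(-3\right) + \left(7 + 2 \cdot 0\right)\right) \left(-257\right) = \left(15 + \left(7 + 0\right)\right) \left(-257\right) = \left(15 + 7\right) \left(-257\right) = 22 \left(-257\right) = -5654$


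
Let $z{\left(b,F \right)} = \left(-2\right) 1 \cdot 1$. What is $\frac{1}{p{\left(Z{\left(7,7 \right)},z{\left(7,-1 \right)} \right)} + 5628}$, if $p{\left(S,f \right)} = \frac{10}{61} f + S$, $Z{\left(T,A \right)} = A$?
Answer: $\frac{61}{343715} \approx 0.00017747$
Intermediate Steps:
$z{\left(b,F \right)} = -2$ ($z{\left(b,F \right)} = \left(-2\right) 1 = -2$)
$p{\left(S,f \right)} = S + \frac{10 f}{61}$ ($p{\left(S,f \right)} = 10 \cdot \frac{1}{61} f + S = \frac{10 f}{61} + S = S + \frac{10 f}{61}$)
$\frac{1}{p{\left(Z{\left(7,7 \right)},z{\left(7,-1 \right)} \right)} + 5628} = \frac{1}{\left(7 + \frac{10}{61} \left(-2\right)\right) + 5628} = \frac{1}{\left(7 - \frac{20}{61}\right) + 5628} = \frac{1}{\frac{407}{61} + 5628} = \frac{1}{\frac{343715}{61}} = \frac{61}{343715}$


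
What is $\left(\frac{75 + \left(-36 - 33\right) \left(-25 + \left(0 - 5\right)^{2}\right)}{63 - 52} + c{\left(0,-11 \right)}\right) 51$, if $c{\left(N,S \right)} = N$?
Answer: $\frac{3825}{11} \approx 347.73$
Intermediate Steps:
$\left(\frac{75 + \left(-36 - 33\right) \left(-25 + \left(0 - 5\right)^{2}\right)}{63 - 52} + c{\left(0,-11 \right)}\right) 51 = \left(\frac{75 + \left(-36 - 33\right) \left(-25 + \left(0 - 5\right)^{2}\right)}{63 - 52} + 0\right) 51 = \left(\frac{75 - 69 \left(-25 + \left(-5\right)^{2}\right)}{63 - 52} + 0\right) 51 = \left(\frac{75 - 69 \left(-25 + 25\right)}{11} + 0\right) 51 = \left(\left(75 - 0\right) \frac{1}{11} + 0\right) 51 = \left(\left(75 + 0\right) \frac{1}{11} + 0\right) 51 = \left(75 \cdot \frac{1}{11} + 0\right) 51 = \left(\frac{75}{11} + 0\right) 51 = \frac{75}{11} \cdot 51 = \frac{3825}{11}$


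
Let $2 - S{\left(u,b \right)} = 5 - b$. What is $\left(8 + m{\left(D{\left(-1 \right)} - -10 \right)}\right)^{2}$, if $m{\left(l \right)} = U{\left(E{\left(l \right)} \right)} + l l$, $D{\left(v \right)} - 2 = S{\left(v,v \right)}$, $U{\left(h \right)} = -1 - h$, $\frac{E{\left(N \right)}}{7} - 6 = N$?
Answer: $729$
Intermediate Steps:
$S{\left(u,b \right)} = -3 + b$ ($S{\left(u,b \right)} = 2 - \left(5 - b\right) = 2 + \left(-5 + b\right) = -3 + b$)
$E{\left(N \right)} = 42 + 7 N$
$D{\left(v \right)} = -1 + v$ ($D{\left(v \right)} = 2 + \left(-3 + v\right) = -1 + v$)
$m{\left(l \right)} = -43 + l^{2} - 7 l$ ($m{\left(l \right)} = \left(-1 - \left(42 + 7 l\right)\right) + l l = \left(-1 - \left(42 + 7 l\right)\right) + l^{2} = \left(-43 - 7 l\right) + l^{2} = -43 + l^{2} - 7 l$)
$\left(8 + m{\left(D{\left(-1 \right)} - -10 \right)}\right)^{2} = \left(8 - \left(43 - \left(\left(-1 - 1\right) - -10\right)^{2} + 7 \left(\left(-1 - 1\right) - -10\right)\right)\right)^{2} = \left(8 - \left(43 - \left(-2 + 10\right)^{2} + 7 \left(-2 + 10\right)\right)\right)^{2} = \left(8 - \left(99 - 64\right)\right)^{2} = \left(8 - 35\right)^{2} = \left(-27\right)^{2} = 729$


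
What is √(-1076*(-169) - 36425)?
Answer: √145419 ≈ 381.34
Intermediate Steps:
√(-1076*(-169) - 36425) = √(181844 - 36425) = √145419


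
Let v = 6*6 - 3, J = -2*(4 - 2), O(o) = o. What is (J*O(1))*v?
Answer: -132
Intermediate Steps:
J = -4 (J = -2*2 = -4)
v = 33 (v = 36 - 3 = 33)
(J*O(1))*v = -4*1*33 = -4*33 = -132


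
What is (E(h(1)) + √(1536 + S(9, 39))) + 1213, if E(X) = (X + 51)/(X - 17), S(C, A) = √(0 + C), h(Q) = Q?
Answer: 4839/4 + 9*√19 ≈ 1249.0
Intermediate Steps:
S(C, A) = √C
E(X) = (51 + X)/(-17 + X)
(E(h(1)) + √(1536 + S(9, 39))) + 1213 = ((51 + 1)/(-17 + 1) + √(1536 + √9)) + 1213 = (52/(-16) + √(1536 + 3)) + 1213 = (-1/16*52 + √1539) + 1213 = (-13/4 + 9*√19) + 1213 = 4839/4 + 9*√19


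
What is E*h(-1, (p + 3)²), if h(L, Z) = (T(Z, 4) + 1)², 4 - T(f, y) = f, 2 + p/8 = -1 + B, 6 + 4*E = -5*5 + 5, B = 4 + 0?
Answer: -87464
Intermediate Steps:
B = 4
E = -13/2 (E = -3/2 + (-5*5 + 5)/4 = -3/2 + (-25 + 5)/4 = -3/2 + (¼)*(-20) = -3/2 - 5 = -13/2 ≈ -6.5000)
p = 8 (p = -16 + 8*(-1 + 4) = -16 + 8*3 = -16 + 24 = 8)
T(f, y) = 4 - f
h(L, Z) = (5 - Z)² (h(L, Z) = ((4 - Z) + 1)² = (5 - Z)²)
E*h(-1, (p + 3)²) = -13*(-5 + (8 + 3)²)²/2 = -13*(-5 + 11²)²/2 = -13*(-5 + 121)²/2 = -13/2*116² = -13/2*13456 = -87464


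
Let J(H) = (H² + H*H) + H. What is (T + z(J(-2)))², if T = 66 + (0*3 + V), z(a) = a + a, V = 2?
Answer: 6400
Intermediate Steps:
J(H) = H + 2*H² (J(H) = (H² + H²) + H = 2*H² + H = H + 2*H²)
z(a) = 2*a
T = 68 (T = 66 + (0*3 + 2) = 66 + (0 + 2) = 66 + 2 = 68)
(T + z(J(-2)))² = (68 + 2*(-2*(1 + 2*(-2))))² = (68 + 2*(-2*(1 - 4)))² = (68 + 2*(-2*(-3)))² = (68 + 2*6)² = (68 + 12)² = 80² = 6400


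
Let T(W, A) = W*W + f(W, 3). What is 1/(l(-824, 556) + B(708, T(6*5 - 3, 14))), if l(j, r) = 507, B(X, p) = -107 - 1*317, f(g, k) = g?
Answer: 1/83 ≈ 0.012048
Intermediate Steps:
T(W, A) = W + W² (T(W, A) = W*W + W = W² + W = W + W²)
B(X, p) = -424 (B(X, p) = -107 - 317 = -424)
1/(l(-824, 556) + B(708, T(6*5 - 3, 14))) = 1/(507 - 424) = 1/83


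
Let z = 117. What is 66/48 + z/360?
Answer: 17/10 ≈ 1.7000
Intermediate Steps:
66/48 + z/360 = 66/48 + 117/360 = 66*(1/48) + 117*(1/360) = 11/8 + 13/40 = 17/10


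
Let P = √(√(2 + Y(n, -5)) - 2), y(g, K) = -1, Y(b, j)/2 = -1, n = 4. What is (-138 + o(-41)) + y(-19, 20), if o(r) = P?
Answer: -139 + I*√2 ≈ -139.0 + 1.4142*I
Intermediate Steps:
Y(b, j) = -2 (Y(b, j) = 2*(-1) = -2)
P = I*√2 (P = √(√(2 - 2) - 2) = √(√0 - 2) = √(0 - 2) = √(-2) = I*√2 ≈ 1.4142*I)
o(r) = I*√2
(-138 + o(-41)) + y(-19, 20) = (-138 + I*√2) - 1 = -139 + I*√2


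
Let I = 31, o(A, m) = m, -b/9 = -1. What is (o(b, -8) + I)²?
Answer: 529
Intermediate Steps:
b = 9 (b = -9*(-1) = 9)
(o(b, -8) + I)² = (-8 + 31)² = 23² = 529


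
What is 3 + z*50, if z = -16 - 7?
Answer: -1147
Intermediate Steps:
z = -23
3 + z*50 = 3 - 23*50 = 3 - 1150 = -1147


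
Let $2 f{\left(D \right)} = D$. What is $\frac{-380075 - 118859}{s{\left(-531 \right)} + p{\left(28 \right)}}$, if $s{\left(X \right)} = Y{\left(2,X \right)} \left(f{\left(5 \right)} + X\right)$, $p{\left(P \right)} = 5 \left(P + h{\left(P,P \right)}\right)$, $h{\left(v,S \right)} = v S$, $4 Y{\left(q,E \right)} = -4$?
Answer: $- \frac{997868}{9177} \approx -108.74$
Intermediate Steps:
$Y{\left(q,E \right)} = -1$ ($Y{\left(q,E \right)} = \frac{1}{4} \left(-4\right) = -1$)
$h{\left(v,S \right)} = S v$
$f{\left(D \right)} = \frac{D}{2}$
$p{\left(P \right)} = 5 P + 5 P^{2}$ ($p{\left(P \right)} = 5 \left(P + P P\right) = 5 \left(P + P^{2}\right) = 5 P + 5 P^{2}$)
$s{\left(X \right)} = - \frac{5}{2} - X$ ($s{\left(X \right)} = - (\frac{1}{2} \cdot 5 + X) = - (\frac{5}{2} + X) = - \frac{5}{2} - X$)
$\frac{-380075 - 118859}{s{\left(-531 \right)} + p{\left(28 \right)}} = \frac{-380075 - 118859}{\left(- \frac{5}{2} - -531\right) + 5 \cdot 28 \left(1 + 28\right)} = - \frac{498934}{\left(- \frac{5}{2} + 531\right) + 5 \cdot 28 \cdot 29} = - \frac{498934}{\frac{1057}{2} + 4060} = - \frac{498934}{\frac{9177}{2}} = \left(-498934\right) \frac{2}{9177} = - \frac{997868}{9177}$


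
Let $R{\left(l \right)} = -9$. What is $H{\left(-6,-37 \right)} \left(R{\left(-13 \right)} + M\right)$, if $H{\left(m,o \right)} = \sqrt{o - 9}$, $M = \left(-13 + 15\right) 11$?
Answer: $13 i \sqrt{46} \approx 88.17 i$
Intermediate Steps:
$M = 22$ ($M = 2 \cdot 11 = 22$)
$H{\left(m,o \right)} = \sqrt{-9 + o}$
$H{\left(-6,-37 \right)} \left(R{\left(-13 \right)} + M\right) = \sqrt{-9 - 37} \left(-9 + 22\right) = \sqrt{-46} \cdot 13 = i \sqrt{46} \cdot 13 = 13 i \sqrt{46}$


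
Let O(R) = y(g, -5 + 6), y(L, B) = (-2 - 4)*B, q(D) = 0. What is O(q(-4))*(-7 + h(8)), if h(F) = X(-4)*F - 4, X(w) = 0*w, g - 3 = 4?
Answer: 66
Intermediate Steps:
g = 7 (g = 3 + 4 = 7)
X(w) = 0
y(L, B) = -6*B
O(R) = -6 (O(R) = -6*(-5 + 6) = -6*1 = -6)
h(F) = -4 (h(F) = 0*F - 4 = 0 - 4 = -4)
O(q(-4))*(-7 + h(8)) = -6*(-7 - 4) = -6*(-11) = 66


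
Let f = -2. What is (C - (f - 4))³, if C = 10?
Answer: 4096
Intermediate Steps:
(C - (f - 4))³ = (10 - (-2 - 4))³ = (10 - (-6))³ = (10 - 1*(-6))³ = (10 + 6)³ = 16³ = 4096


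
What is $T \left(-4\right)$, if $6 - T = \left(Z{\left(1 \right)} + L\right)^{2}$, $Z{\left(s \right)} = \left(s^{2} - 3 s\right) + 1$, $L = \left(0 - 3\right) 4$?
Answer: $652$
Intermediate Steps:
$L = -12$ ($L = \left(-3\right) 4 = -12$)
$Z{\left(s \right)} = 1 + s^{2} - 3 s$
$T = -163$ ($T = 6 - \left(\left(1 + 1^{2} - 3\right) - 12\right)^{2} = 6 - \left(\left(1 + 1 - 3\right) - 12\right)^{2} = 6 - \left(-1 - 12\right)^{2} = 6 - \left(-13\right)^{2} = 6 - 169 = -163$)
$T \left(-4\right) = \left(-163\right) \left(-4\right) = 652$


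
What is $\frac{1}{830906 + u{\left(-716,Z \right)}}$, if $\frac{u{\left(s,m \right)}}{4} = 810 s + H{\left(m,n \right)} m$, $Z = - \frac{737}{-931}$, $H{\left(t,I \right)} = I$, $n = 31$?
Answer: $- \frac{931}{1386106166} \approx -6.7167 \cdot 10^{-7}$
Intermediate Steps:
$Z = \frac{737}{931}$ ($Z = \left(-737\right) \left(- \frac{1}{931}\right) = \frac{737}{931} \approx 0.79162$)
$u{\left(s,m \right)} = 124 m + 3240 s$ ($u{\left(s,m \right)} = 4 \left(810 s + 31 m\right) = 4 \left(31 m + 810 s\right) = 124 m + 3240 s$)
$\frac{1}{830906 + u{\left(-716,Z \right)}} = \frac{1}{830906 + \left(124 \cdot \frac{737}{931} + 3240 \left(-716\right)\right)} = \frac{1}{830906 + \left(\frac{91388}{931} - 2319840\right)} = \frac{1}{830906 - \frac{2159679652}{931}} = \frac{1}{- \frac{1386106166}{931}} = - \frac{931}{1386106166}$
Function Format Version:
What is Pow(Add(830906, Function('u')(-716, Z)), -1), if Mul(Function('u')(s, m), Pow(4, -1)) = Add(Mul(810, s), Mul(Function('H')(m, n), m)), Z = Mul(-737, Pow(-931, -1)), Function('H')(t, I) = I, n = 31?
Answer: Rational(-931, 1386106166) ≈ -6.7167e-7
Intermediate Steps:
Z = Rational(737, 931) (Z = Mul(-737, Rational(-1, 931)) = Rational(737, 931) ≈ 0.79162)
Function('u')(s, m) = Add(Mul(124, m), Mul(3240, s)) (Function('u')(s, m) = Mul(4, Add(Mul(810, s), Mul(31, m))) = Mul(4, Add(Mul(31, m), Mul(810, s))) = Add(Mul(124, m), Mul(3240, s)))
Pow(Add(830906, Function('u')(-716, Z)), -1) = Pow(Add(830906, Add(Mul(124, Rational(737, 931)), Mul(3240, -716))), -1) = Pow(Add(830906, Add(Rational(91388, 931), -2319840)), -1) = Pow(Add(830906, Rational(-2159679652, 931)), -1) = Pow(Rational(-1386106166, 931), -1) = Rational(-931, 1386106166)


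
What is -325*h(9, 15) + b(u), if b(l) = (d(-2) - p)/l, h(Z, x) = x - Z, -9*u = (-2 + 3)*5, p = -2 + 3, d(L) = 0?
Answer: -9741/5 ≈ -1948.2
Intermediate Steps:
p = 1
u = -5/9 (u = -(-2 + 3)*5/9 = -5/9 ≈ -0.55556)
b(l) = -1/l (b(l) = (0 - 1*1)/l = (0 - 1)/l = -1/l)
-325*h(9, 15) + b(u) = -325*(15 - 1*9) - 1/(-5/9) = -325*(15 - 9) - 1*(-9/5) = -325*6 + 9/5 = -1950 + 9/5 = -9741/5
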